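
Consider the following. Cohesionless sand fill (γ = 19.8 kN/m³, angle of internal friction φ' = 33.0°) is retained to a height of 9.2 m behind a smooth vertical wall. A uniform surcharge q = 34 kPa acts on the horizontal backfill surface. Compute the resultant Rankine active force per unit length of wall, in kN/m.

339 kN/m

K_a = tan²(45° − φ/2) = 0.2948.
Soil triangle: ½ K_a γ H² = 0.5×0.2948×19.8×9.2² = 247.0 kN/m.
Surcharge rectangle: K_a q H = 0.2948×34×9.2 = 92.21 kN/m.
Total = 247.0 + 92.21 = 339.2 kN/m.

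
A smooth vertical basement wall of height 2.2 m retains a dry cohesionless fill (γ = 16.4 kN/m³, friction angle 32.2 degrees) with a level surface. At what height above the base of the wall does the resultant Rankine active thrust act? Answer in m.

K_a = 0.3047.
The pressure distribution is triangular, so the resultant acts at H/3 above the base = 2.2/3 = 0.7333 m.

0.733 m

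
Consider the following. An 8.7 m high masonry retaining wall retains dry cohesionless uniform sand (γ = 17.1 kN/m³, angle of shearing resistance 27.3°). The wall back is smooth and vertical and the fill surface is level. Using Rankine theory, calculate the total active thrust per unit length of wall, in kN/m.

240 kN/m

K_a = tan²(45° − φ/2) = 0.3711.
P_a = ½ K_a γ H² = 0.5 × 0.3711 × 17.1 × 8.7² = 240.2 kN/m.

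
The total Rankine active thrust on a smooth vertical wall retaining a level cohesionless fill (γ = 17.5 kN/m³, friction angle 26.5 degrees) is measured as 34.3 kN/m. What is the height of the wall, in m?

3.20 m

K_a = 0.3829. P_a = ½ K_a γ H² ⇒ H = √(2P_a/(K_a γ)).
H = √(2×34.3/(0.3829×17.5)) = 3.199 m.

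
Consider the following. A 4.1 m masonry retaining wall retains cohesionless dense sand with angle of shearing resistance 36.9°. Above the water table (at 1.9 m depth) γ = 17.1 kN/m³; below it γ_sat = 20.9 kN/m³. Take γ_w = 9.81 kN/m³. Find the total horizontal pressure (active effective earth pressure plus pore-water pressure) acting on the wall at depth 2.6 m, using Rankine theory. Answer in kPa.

K_a = (1 − sin φ)/(1 + sin φ) = 0.2497.
γ' = 20.9 − 9.81 = 11.09 kN/m³.
Effective vertical stress at 2.6 m: σ'_v = 17.1×1.9 + 11.09×0.700 = 40.25 kPa.
σ'_h = K_a σ'_v = 0.2497 × 40.25 = 10.05 kPa; u = γ_w × 0.700 = 6.867 kPa.
Total σ_h = 10.05 + 6.867 = 16.92 kPa.

16.9 kPa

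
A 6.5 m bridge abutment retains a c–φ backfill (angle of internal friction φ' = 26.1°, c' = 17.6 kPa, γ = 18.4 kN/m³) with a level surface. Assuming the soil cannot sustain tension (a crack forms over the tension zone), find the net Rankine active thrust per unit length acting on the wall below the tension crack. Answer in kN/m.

42.2 kN/m

K_a = 0.3889; √K_a = 0.6237.
Tension-crack depth z_c = 2c/(γ√K_a) = 2×17.6/(18.4×0.6237) = 3.067 m.
σ_a at base = K_a γ H − 2c√K_a = 0.3889×18.4×6.5 − 2×17.6×0.6237 = 24.57 kPa.
P_a = ½ × 24.57 × (H − z_c) = 0.5×24.57×3.433 = 42.16 kN/m.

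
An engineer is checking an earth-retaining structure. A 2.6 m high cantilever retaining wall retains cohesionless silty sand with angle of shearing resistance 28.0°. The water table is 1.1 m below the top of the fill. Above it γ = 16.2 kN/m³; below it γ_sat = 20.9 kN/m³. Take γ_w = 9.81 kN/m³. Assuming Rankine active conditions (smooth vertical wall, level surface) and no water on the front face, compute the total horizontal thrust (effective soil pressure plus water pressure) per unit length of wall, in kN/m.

K_a = tan²(45° − φ/2) = 0.3610.
γ' = 20.9 − 9.81 = 11.09 kN/m³. Depth below WT = 1.5 m.
σ'_h at WT = K_a γ d_w = 6.434 kPa; at base = 6.434 + K_a γ' × 1.5 = 12.44 kPa.
P₁ (0–1.1 m) = ½×6.434×1.1 = 3.538. P₂ (1.1–2.6 m) = ½(6.434+12.44)×1.5 = 14.15.
P_w = ½ γ_w h₂² = 0.5×9.81×1.5² = 11.04. Total = 3.538+14.15+11.04 = 28.73 kN/m.

28.7 kN/m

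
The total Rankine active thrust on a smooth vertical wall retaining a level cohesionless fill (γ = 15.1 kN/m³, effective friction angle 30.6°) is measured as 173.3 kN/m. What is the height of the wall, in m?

8.40 m

K_a = 0.3253. P_a = ½ K_a γ H² ⇒ H = √(2P_a/(K_a γ)).
H = √(2×173.3/(0.3253×15.1)) = 8.400 m.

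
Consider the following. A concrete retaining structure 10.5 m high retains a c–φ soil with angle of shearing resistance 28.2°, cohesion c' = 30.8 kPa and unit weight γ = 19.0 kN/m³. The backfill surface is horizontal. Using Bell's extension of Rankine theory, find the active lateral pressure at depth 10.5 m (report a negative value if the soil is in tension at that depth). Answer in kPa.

34.6 kPa

K_a = (1 − sin φ)/(1 + sin φ) = 0.3582.
σ_a = K_a γ z − 2c√K_a = 0.3582×19.0×10.5 − 2×30.8×0.5985 = 34.59 kPa.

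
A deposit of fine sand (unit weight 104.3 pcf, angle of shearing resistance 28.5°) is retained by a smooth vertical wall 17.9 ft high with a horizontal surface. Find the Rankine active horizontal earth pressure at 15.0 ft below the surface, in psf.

554 psf

K_a = (1 − sin φ)/(1 + sin φ) = 0.3540.
σ_h = K_a γ z = 0.3540 × 104.3 × 15.0 = 553.8 psf.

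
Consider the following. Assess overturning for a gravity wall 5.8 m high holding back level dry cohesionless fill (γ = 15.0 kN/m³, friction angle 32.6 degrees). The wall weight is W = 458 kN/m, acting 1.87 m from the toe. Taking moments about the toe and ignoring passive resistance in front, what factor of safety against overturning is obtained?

K_a = tan²(45° − 32.6°/2) = 0.2997.
P_a = ½K_aγH² = 0.5×0.2997×15.0×5.8² = 75.62 kN/m, acting at H/3 = 1.933 m above the base.
Overturning moment M_o = P_a × H/3 = 75.62 × 1.933 = 146.2.
Resisting moment M_r = W × 1.87 = 458 × 1.87 = 856.5.
FS_overturning = M_r/M_o = 856.5/146.2 = 5.858.

5.86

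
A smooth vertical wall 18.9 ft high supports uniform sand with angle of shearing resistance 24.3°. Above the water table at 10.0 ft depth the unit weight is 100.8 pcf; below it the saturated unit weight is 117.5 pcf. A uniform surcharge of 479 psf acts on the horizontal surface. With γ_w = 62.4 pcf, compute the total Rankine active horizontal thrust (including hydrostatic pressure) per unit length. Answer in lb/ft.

K_a = tan²(45° − φ/2) = 0.4169.
γ' = 117.5 − 62.4 = 55.10 pcf. h₂ = H − d_w = 8.9 ft.
σ'_h: at surface K_a·q = 199.7; at WT K_a(q+γd_w) = 620.0; at base K_a(q+γd_w+γ'h₂) = 824.4 psf.
P₁ = ½(199.7+620.0)×10.0 = 4098; P₂ = ½(620.0+824.4)×8.9 = 6427; P_w = ½γ_w h₂² = 2471.
Total = 4098+6427+2471 = 13000 lb/ft.

13000 lb/ft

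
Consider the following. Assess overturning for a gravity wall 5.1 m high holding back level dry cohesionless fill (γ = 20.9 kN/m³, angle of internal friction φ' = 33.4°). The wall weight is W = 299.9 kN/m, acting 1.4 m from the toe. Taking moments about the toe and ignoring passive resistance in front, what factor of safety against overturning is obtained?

3.13

K_a = tan²(45° − 33.4°/2) = 0.2899.
P_a = ½K_aγH² = 0.5×0.2899×20.9×5.1² = 78.80 kN/m, acting at H/3 = 1.700 m above the base.
Overturning moment M_o = P_a × H/3 = 78.80 × 1.700 = 134.0.
Resisting moment M_r = W × 1.4 = 299.9 × 1.4 = 419.9.
FS_overturning = M_r/M_o = 419.9/134.0 = 3.134.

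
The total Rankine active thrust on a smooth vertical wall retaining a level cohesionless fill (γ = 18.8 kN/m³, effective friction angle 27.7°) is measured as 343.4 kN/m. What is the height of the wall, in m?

10.00 m

K_a = 0.3653. P_a = ½ K_a γ H² ⇒ H = √(2P_a/(K_a γ)).
H = √(2×343.4/(0.3653×18.8)) = 10.000 m.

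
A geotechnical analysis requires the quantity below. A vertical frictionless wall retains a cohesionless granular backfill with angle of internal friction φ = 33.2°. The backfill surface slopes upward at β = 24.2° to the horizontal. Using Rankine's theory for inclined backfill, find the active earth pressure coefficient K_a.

0.393

K_a = cos β · (cos β − √(cos²β − cos²φ)) / (cos β + √(cos²β − cos²φ)).
cos β = 0.9121, cos φ = 0.8368, √(cos²β − cos²φ) = 0.3630.
K_a = 0.9121 × (0.9121 − 0.3630)/(0.9121 + 0.3630) = 0.3928.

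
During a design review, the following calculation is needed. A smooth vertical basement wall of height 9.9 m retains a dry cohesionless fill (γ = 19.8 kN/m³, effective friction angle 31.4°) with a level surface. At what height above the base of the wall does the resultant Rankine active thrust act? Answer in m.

3.30 m

K_a = 0.3149.
The pressure distribution is triangular, so the resultant acts at H/3 above the base = 9.9/3 = 3.300 m.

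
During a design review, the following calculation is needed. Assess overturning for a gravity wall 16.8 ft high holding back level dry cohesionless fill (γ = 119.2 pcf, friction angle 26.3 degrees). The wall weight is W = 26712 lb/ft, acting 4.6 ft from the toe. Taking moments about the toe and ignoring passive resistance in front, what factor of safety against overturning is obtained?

3.38

K_a = tan²(45° − 26.3°/2) = 0.3859.
P_a = ½K_aγH² = 0.5×0.3859×119.2×16.8² = 6492 lb/ft, acting at H/3 = 5.600 ft above the base.
Overturning moment M_o = P_a × H/3 = 6492 × 5.600 = 36360.
Resisting moment M_r = W × 4.6 = 26712 × 4.6 = 122900.
FS_overturning = M_r/M_o = 122900/36360 = 3.380.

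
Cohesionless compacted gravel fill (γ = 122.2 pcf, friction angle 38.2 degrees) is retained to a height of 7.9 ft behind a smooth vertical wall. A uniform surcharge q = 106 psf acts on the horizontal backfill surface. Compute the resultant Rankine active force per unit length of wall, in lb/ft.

1100 lb/ft

K_a = tan²(45° − φ/2) = 0.2358.
Soil triangle: ½ K_a γ H² = 0.5×0.2358×122.2×7.9² = 899.1 lb/ft.
Surcharge rectangle: K_a q H = 0.2358×106×7.9 = 197.4 lb/ft.
Total = 899.1 + 197.4 = 1097 lb/ft.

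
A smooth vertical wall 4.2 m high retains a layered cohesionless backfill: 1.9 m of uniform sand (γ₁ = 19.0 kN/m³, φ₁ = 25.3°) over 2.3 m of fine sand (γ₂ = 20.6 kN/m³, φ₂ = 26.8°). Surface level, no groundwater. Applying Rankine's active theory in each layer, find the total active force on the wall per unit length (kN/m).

K_a1 = tan²(45°−25.3°/2) = 0.4012; K_a2 = tan²(45°−26.8°/2) = 0.3785.
Layer 1: σ at base = K_a1 γ₁ h₁ = 14.48 kPa; P₁ = ½×14.48×1.9 = 13.76.
Layer 2: σ_v at top = γ₁h₁ = 36.10; σ_h top = K_a2×36.10 = 13.66; σ_h base = K_a2×(36.10+20.6×2.3) = 31.60.
P₂ = ½(13.66+31.60)×2.3 = 52.05. Total P_a = 13.76+52.05 = 65.81 kN/m.

65.8 kN/m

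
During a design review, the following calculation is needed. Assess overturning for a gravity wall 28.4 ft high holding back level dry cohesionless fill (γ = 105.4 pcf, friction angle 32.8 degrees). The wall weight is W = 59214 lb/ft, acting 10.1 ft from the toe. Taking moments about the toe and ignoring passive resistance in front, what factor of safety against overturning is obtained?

K_a = tan²(45° − 32.8°/2) = 0.2973.
P_a = ½K_aγH² = 0.5×0.2973×105.4×28.4² = 12640 lb/ft, acting at H/3 = 9.467 ft above the base.
Overturning moment M_o = P_a × H/3 = 12640 × 9.467 = 119600.
Resisting moment M_r = W × 10.1 = 59214 × 10.1 = 598100.
FS_overturning = M_r/M_o = 598100/119600 = 5.000.

5.00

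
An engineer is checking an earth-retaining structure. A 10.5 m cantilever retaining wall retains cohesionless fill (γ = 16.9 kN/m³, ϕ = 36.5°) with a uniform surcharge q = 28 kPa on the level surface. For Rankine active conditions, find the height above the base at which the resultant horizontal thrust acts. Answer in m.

K_a = 0.2541.
Triangular part P₁ = ½K_aγH² = 236.7 at H/3 = 3.500 m; rectangular part P₂ = K_a q H = 74.69 at H/2 = 5.250 m.
ȳ = (P₁·3.500 + P₂·5.250)/(P₁+P₂) = 3.920 m.

3.92 m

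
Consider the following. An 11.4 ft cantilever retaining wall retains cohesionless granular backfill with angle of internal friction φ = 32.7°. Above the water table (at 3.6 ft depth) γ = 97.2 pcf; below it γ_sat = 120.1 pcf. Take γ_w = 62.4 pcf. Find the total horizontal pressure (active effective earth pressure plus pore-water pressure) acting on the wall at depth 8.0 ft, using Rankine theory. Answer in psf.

K_a = (1 − sin φ)/(1 + sin φ) = 0.2985.
γ' = 120.1 − 62.4 = 57.70 pcf.
Effective vertical stress at 8.0 ft: σ'_v = 97.2×3.6 + 57.70×4.40 = 603.8 psf.
σ'_h = K_a σ'_v = 0.2985 × 603.8 = 180.2 psf; u = γ_w × 4.40 = 274.6 psf.
Total σ_h = 180.2 + 274.6 = 454.8 psf.

455 psf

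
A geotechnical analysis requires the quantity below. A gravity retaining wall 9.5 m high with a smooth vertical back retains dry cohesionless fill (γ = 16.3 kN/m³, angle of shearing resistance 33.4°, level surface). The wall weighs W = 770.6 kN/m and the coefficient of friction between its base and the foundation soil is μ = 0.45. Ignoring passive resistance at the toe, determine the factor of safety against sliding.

K_a = tan²(45° − 33.4°/2) = 0.2899.
P_a = ½K_aγH² = 0.5×0.2899×16.3×9.5² = 213.2 kN/m, acting at H/3 = 3.167 m above the base.
FS_sliding = μW / P_a = 0.45×770.6 / 213.2 = 1.626.

1.63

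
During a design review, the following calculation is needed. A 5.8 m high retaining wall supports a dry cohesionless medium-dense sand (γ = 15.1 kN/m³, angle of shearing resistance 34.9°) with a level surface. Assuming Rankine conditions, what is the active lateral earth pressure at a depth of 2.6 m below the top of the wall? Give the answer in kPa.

K_a = (1 − sin φ)/(1 + sin φ) = 0.2721.
σ_h = K_a γ z = 0.2721 × 15.1 × 2.6 = 10.68 kPa.

10.7 kPa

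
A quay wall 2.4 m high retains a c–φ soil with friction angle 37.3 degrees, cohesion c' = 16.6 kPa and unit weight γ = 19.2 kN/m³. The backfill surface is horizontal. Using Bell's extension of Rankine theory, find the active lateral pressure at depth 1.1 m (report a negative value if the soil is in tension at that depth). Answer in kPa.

-11.3 kPa

K_a = (1 − sin φ)/(1 + sin φ) = 0.2453.
σ_a = K_a γ z − 2c√K_a = 0.2453×19.2×1.1 − 2×16.6×0.4953 = -11.26 kPa.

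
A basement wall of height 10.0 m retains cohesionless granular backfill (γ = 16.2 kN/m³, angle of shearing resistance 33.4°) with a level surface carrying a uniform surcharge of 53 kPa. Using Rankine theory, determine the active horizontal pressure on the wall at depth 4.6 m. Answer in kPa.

K_a = (1 − sin φ)/(1 + sin φ) = 0.2899.
σ_v = γz + q = 16.2 × 4.6 + 53 = 127.5 kPa.
σ_h = K_a σ_v = 0.2899 × 127.5 = 36.97 kPa.

37.0 kPa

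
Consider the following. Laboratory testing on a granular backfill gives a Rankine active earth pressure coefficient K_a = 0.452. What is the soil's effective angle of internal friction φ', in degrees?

K_a = tan²(45° − φ/2) ⇒ 45° − φ/2 = arctan(√0.452) = 33.91°.
φ = 2(45° − 33.91°) = 22.17°.

22.2°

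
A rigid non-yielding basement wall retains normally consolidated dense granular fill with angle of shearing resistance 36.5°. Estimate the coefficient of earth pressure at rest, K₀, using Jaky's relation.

0.405

K₀ = 1 − sin φ' = 1 − sin 36.5° = 0.4052.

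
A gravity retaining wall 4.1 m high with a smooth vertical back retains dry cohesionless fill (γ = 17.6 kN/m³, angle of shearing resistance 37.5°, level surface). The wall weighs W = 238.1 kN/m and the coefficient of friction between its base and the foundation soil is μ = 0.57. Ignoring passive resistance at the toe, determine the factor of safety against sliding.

K_a = tan²(45° − 37.5°/2) = 0.2432.
P_a = ½K_aγH² = 0.5×0.2432×17.6×4.1² = 35.97 kN/m, acting at H/3 = 1.367 m above the base.
FS_sliding = μW / P_a = 0.57×238.1 / 35.97 = 3.773.

3.77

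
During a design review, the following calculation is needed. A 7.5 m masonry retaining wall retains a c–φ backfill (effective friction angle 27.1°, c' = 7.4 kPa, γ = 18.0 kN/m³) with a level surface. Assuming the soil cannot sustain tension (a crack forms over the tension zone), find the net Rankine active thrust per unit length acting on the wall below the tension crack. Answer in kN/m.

K_a = 0.3741; √K_a = 0.6116.
Tension-crack depth z_c = 2c/(γ√K_a) = 2×7.4/(18.0×0.6116) = 1.344 m.
σ_a at base = K_a γ H − 2c√K_a = 0.3741×18.0×7.5 − 2×7.4×0.6116 = 41.45 kPa.
P_a = ½ × 41.45 × (H − z_c) = 0.5×41.45×6.156 = 127.6 kN/m.

128 kN/m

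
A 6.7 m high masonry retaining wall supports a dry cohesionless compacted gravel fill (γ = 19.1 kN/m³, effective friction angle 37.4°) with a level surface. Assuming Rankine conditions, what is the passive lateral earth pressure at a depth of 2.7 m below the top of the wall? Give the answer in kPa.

K_p = (1 + sin φ)/(1 − sin φ) = 4.094.
σ_h = K_p γ z = 4.094 × 19.1 × 2.7 = 211.1 kPa.

211 kPa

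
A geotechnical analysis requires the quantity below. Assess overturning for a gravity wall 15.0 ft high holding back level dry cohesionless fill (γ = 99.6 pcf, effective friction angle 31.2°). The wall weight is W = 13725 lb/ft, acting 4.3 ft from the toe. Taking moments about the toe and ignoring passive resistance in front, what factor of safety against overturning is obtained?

K_a = tan²(45° − 31.2°/2) = 0.3175.
P_a = ½K_aγH² = 0.5×0.3175×99.6×15.0² = 3558 lb/ft, acting at H/3 = 5.000 ft above the base.
Overturning moment M_o = P_a × H/3 = 3558 × 5.000 = 17790.
Resisting moment M_r = W × 4.3 = 13725 × 4.3 = 59020.
FS_overturning = M_r/M_o = 59020/17790 = 3.318.

3.32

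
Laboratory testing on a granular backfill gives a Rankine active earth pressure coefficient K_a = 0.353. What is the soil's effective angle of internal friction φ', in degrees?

28.6°

K_a = tan²(45° − φ/2) ⇒ 45° − φ/2 = arctan(√0.353) = 30.72°.
φ = 2(45° − 30.72°) = 28.57°.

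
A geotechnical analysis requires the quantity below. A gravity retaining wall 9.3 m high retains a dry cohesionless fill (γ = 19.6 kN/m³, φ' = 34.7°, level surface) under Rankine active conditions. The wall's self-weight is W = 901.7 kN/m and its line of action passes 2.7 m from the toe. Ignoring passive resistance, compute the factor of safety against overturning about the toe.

K_a = tan²(45° − 34.7°/2) = 0.2745.
P_a = ½K_aγH² = 0.5×0.2745×19.6×9.3² = 232.6 kN/m, acting at H/3 = 3.100 m above the base.
Overturning moment M_o = P_a × H/3 = 232.6 × 3.100 = 721.2.
Resisting moment M_r = W × 2.7 = 901.7 × 2.7 = 2435.
FS_overturning = M_r/M_o = 2435/721.2 = 3.376.

3.38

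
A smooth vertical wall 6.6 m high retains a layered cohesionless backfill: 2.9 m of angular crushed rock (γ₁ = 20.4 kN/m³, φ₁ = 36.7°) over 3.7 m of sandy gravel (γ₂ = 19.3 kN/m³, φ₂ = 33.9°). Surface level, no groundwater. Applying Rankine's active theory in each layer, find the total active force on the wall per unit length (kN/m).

K_a1 = tan²(45°−36.7°/2) = 0.2519; K_a2 = tan²(45°−33.9°/2) = 0.2839.
Layer 1: σ at base = K_a1 γ₁ h₁ = 14.90 kPa; P₁ = ½×14.90×2.9 = 21.60.
Layer 2: σ_v at top = γ₁h₁ = 59.16; σ_h top = K_a2×59.16 = 16.80; σ_h base = K_a2×(59.16+19.3×3.7) = 37.07.
P₂ = ½(16.80+37.07)×3.7 = 99.65. Total P_a = 21.60+99.65 = 121.3 kN/m.

121 kN/m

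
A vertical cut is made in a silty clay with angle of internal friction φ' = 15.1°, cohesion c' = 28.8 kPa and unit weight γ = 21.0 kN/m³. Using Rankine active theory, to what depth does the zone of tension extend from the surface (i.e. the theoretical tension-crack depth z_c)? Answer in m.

K_a = tan²(45° − 15.1°/2) = 0.5867; √K_a = 0.7659.
The active pressure is zero where K_a γ z = 2c√K_a, so z_c = 2c/(γ√K_a) = 2×28.8/(21.0×0.7659) = 3.581 m.

3.58 m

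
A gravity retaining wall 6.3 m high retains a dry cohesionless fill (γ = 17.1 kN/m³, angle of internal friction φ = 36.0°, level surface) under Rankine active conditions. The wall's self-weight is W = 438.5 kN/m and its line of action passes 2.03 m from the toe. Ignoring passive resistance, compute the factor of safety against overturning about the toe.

K_a = tan²(45° − 36.0°/2) = 0.2596.
P_a = ½K_aγH² = 0.5×0.2596×17.1×6.3² = 88.10 kN/m, acting at H/3 = 2.100 m above the base.
Overturning moment M_o = P_a × H/3 = 88.10 × 2.100 = 185.0.
Resisting moment M_r = W × 2.03 = 438.5 × 2.03 = 890.2.
FS_overturning = M_r/M_o = 890.2/185.0 = 4.811.

4.81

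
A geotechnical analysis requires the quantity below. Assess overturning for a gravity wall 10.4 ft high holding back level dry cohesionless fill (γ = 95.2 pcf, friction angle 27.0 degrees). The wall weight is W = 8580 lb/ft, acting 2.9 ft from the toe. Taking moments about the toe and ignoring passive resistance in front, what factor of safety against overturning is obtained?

3.71

K_a = tan²(45° − 27.0°/2) = 0.3755.
P_a = ½K_aγH² = 0.5×0.3755×95.2×10.4² = 1933 lb/ft, acting at H/3 = 3.467 ft above the base.
Overturning moment M_o = P_a × H/3 = 1933 × 3.467 = 6702.
Resisting moment M_r = W × 2.9 = 8580 × 2.9 = 24880.
FS_overturning = M_r/M_o = 24880/6702 = 3.712.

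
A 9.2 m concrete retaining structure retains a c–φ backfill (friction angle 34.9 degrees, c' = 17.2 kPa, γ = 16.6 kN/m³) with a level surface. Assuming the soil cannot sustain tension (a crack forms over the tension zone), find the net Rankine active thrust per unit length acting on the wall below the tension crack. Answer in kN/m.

61.7 kN/m

K_a = 0.2721; √K_a = 0.5217.
Tension-crack depth z_c = 2c/(γ√K_a) = 2×17.2/(16.6×0.5217) = 3.972 m.
σ_a at base = K_a γ H − 2c√K_a = 0.2721×16.6×9.2 − 2×17.2×0.5217 = 23.62 kPa.
P_a = ½ × 23.62 × (H − z_c) = 0.5×23.62×5.228 = 61.73 kN/m.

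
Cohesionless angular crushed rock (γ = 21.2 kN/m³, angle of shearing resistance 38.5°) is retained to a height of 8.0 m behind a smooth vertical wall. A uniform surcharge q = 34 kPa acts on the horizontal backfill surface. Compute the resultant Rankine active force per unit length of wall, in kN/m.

221 kN/m

K_a = tan²(45° − φ/2) = 0.2327.
Soil triangle: ½ K_a γ H² = 0.5×0.2327×21.2×8.0² = 157.8 kN/m.
Surcharge rectangle: K_a q H = 0.2327×34×8.0 = 63.28 kN/m.
Total = 157.8 + 63.28 = 221.1 kN/m.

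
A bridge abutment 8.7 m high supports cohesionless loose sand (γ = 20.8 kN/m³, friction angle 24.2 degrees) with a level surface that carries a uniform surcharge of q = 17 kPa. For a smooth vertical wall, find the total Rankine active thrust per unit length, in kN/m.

K_a = tan²(45° − φ/2) = 0.4185.
Soil triangle: ½ K_a γ H² = 0.5×0.4185×20.8×8.7² = 329.4 kN/m.
Surcharge rectangle: K_a q H = 0.4185×17×8.7 = 61.90 kN/m.
Total = 329.4 + 61.90 = 391.3 kN/m.

391 kN/m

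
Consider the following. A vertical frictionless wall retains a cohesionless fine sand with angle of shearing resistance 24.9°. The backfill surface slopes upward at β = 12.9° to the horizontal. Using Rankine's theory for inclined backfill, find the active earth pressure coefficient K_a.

K_a = cos β · (cos β − √(cos²β − cos²φ)) / (cos β + √(cos²β − cos²φ)).
cos β = 0.9748, cos φ = 0.9070, √(cos²β − cos²φ) = 0.3570.
K_a = 0.9748 × (0.9748 − 0.3570)/(0.9748 + 0.3570) = 0.4522.

0.452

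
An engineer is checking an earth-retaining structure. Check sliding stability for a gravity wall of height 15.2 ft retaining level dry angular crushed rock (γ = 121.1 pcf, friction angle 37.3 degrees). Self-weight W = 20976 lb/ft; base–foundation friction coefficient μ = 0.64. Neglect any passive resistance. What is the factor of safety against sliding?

3.91

K_a = tan²(45° − 37.3°/2) = 0.2453.
P_a = ½K_aγH² = 0.5×0.2453×121.1×15.2² = 3432 lb/ft, acting at H/3 = 5.067 ft above the base.
FS_sliding = μW / P_a = 0.64×20976 / 3432 = 3.911.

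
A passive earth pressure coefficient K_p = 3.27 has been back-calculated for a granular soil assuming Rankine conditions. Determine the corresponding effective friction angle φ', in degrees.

32.1°

K_p = (1+sin φ)/(1−sin φ) ⇒ sin φ = (K_p − 1)/(K_p + 1) = 0.5316.
φ = arcsin(0.5316) = 32.11°.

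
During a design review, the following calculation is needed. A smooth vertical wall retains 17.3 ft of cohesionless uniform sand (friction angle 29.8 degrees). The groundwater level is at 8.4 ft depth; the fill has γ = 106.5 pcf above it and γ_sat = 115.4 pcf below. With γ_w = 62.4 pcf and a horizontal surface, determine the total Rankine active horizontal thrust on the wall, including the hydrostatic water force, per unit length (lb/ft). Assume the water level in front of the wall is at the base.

K_a = tan²(45° − φ/2) = 0.3360.
γ' = 115.4 − 62.4 = 53.00 pcf. Depth below WT = 8.9 ft.
σ'_h at WT = K_a γ d_w = 300.6 psf; at base = 300.6 + K_a γ' × 8.9 = 459.1 psf.
P₁ (0–8.4 ft) = ½×300.6×8.4 = 1263. P₂ (8.4–17.3 ft) = ½(300.6+459.1)×8.9 = 3381.
P_w = ½ γ_w h₂² = 0.5×62.4×8.9² = 2471. Total = 1263+3381+2471 = 7115 lb/ft.

7110 lb/ft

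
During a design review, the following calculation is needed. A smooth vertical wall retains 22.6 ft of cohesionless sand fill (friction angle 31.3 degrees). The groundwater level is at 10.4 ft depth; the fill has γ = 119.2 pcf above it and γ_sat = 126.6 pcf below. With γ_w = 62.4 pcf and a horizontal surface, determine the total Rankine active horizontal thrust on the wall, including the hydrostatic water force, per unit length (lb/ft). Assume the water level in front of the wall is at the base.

K_a = tan²(45° − φ/2) = 0.3162.
γ' = 126.6 − 62.4 = 64.20 pcf. Depth below WT = 12.2 ft.
σ'_h at WT = K_a γ d_w = 392.0 psf; at base = 392.0 + K_a γ' × 12.2 = 639.7 psf.
P₁ (0–10.4 ft) = ½×392.0×10.4 = 2038. P₂ (10.4–22.6 ft) = ½(392.0+639.7)×12.2 = 6293.
P_w = ½ γ_w h₂² = 0.5×62.4×12.2² = 4644. Total = 2038+6293+4644 = 12980 lb/ft.

13000 lb/ft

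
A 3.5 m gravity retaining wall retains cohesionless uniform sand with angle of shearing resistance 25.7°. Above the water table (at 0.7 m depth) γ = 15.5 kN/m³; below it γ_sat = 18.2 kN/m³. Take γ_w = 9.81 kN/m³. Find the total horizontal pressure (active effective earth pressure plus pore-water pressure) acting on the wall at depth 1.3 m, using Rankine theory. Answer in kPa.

12.2 kPa

K_a = (1 − sin φ)/(1 + sin φ) = 0.3950.
γ' = 18.2 − 9.81 = 8.390 kN/m³.
Effective vertical stress at 1.3 m: σ'_v = 15.5×0.7 + 8.390×0.600 = 15.88 kPa.
σ'_h = K_a σ'_v = 0.3950 × 15.88 = 6.275 kPa; u = γ_w × 0.600 = 5.886 kPa.
Total σ_h = 6.275 + 5.886 = 12.16 kPa.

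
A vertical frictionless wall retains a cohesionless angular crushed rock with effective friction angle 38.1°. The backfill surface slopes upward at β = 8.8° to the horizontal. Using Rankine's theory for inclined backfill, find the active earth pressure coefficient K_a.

0.243

K_a = cos β · (cos β − √(cos²β − cos²φ)) / (cos β + √(cos²β − cos²φ)).
cos β = 0.9882, cos φ = 0.7869, √(cos²β − cos²φ) = 0.5978.
K_a = 0.9882 × (0.9882 − 0.5978)/(0.9882 + 0.5978) = 0.2433.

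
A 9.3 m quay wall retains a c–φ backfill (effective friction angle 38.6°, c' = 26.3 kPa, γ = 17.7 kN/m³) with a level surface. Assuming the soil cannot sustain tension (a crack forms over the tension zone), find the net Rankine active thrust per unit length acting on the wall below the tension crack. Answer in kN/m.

20.0 kN/m

K_a = 0.2316; √K_a = 0.4813.
Tension-crack depth z_c = 2c/(γ√K_a) = 2×26.3/(17.7×0.4813) = 6.175 m.
σ_a at base = K_a γ H − 2c√K_a = 0.2316×17.7×9.3 − 2×26.3×0.4813 = 12.81 kPa.
P_a = ½ × 12.81 × (H − z_c) = 0.5×12.81×3.125 = 20.02 kN/m.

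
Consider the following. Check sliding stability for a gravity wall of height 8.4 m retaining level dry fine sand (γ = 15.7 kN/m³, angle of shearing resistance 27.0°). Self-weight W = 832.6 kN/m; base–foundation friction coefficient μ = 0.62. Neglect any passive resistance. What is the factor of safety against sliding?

2.48

K_a = tan²(45° − 27.0°/2) = 0.3755.
P_a = ½K_aγH² = 0.5×0.3755×15.7×8.4² = 208.0 kN/m, acting at H/3 = 2.800 m above the base.
FS_sliding = μW / P_a = 0.62×832.6 / 208.0 = 2.482.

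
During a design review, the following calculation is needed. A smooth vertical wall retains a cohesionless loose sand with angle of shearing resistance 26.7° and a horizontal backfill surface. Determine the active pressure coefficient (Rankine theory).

K_a = tan²(45° − φ/2) = tan²(31.65°) = 0.3800.

0.380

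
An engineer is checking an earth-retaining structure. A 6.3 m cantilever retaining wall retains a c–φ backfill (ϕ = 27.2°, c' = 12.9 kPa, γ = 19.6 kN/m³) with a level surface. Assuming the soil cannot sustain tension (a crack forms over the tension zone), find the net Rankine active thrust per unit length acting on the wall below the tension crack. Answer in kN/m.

62.7 kN/m

K_a = 0.3726; √K_a = 0.6104.
Tension-crack depth z_c = 2c/(γ√K_a) = 2×12.9/(19.6×0.6104) = 2.156 m.
σ_a at base = K_a γ H − 2c√K_a = 0.3726×19.6×6.3 − 2×12.9×0.6104 = 30.26 kPa.
P_a = ½ × 30.26 × (H − z_c) = 0.5×30.26×4.144 = 62.69 kN/m.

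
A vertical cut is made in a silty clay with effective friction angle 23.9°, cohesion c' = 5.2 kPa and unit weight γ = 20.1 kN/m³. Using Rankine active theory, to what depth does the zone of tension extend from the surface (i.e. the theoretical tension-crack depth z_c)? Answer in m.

0.795 m

K_a = tan²(45° − 23.9°/2) = 0.4233; √K_a = 0.6506.
The active pressure is zero where K_a γ z = 2c√K_a, so z_c = 2c/(γ√K_a) = 2×5.2/(20.1×0.6506) = 0.7952 m.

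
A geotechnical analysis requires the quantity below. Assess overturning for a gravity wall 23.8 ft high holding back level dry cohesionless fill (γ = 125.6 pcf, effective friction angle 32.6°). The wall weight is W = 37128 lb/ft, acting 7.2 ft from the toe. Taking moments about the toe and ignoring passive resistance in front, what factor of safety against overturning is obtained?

3.16

K_a = tan²(45° − 32.6°/2) = 0.2997.
P_a = ½K_aγH² = 0.5×0.2997×125.6×23.8² = 10660 lb/ft, acting at H/3 = 7.933 ft above the base.
Overturning moment M_o = P_a × H/3 = 10660 × 7.933 = 84590.
Resisting moment M_r = W × 7.2 = 37128 × 7.2 = 267300.
FS_overturning = M_r/M_o = 267300/84590 = 3.160.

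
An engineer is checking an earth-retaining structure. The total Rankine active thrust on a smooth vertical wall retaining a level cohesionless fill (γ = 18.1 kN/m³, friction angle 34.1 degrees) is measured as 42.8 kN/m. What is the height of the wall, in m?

K_a = 0.2815. P_a = ½ K_a γ H² ⇒ H = √(2P_a/(K_a γ)).
H = √(2×42.8/(0.2815×18.1)) = 4.099 m.

4.10 m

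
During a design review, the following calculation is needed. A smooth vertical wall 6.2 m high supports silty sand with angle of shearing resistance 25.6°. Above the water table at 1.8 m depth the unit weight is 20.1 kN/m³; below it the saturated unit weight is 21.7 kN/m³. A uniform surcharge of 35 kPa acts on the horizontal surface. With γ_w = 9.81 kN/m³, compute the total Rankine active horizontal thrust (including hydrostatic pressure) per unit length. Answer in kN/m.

303 kN/m

K_a = tan²(45° − φ/2) = 0.3966.
γ' = 21.7 − 9.81 = 11.89 kN/m³. h₂ = H − d_w = 4.4 m.
σ'_h: at surface K_a·q = 13.88; at WT K_a(q+γd_w) = 28.23; at base K_a(q+γd_w+γ'h₂) = 48.97 kPa.
P₁ = ½(13.88+28.23)×1.8 = 37.90; P₂ = ½(28.23+48.97)×4.4 = 169.8; P_w = ½γ_w h₂² = 94.96.
Total = 37.90+169.8+94.96 = 302.7 kN/m.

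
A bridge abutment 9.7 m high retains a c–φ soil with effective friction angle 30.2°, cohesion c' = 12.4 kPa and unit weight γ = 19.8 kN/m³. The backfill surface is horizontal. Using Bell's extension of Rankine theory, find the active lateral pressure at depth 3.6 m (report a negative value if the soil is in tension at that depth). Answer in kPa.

K_a = (1 − sin φ)/(1 + sin φ) = 0.3307.
σ_a = K_a γ z − 2c√K_a = 0.3307×19.8×3.6 − 2×12.4×0.5750 = 9.308 kPa.

9.31 kPa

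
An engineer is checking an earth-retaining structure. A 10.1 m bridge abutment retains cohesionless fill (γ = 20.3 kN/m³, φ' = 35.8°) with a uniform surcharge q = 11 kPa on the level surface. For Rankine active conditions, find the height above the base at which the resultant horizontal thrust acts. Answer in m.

3.53 m

K_a = 0.2619.
Triangular part P₁ = ½K_aγH² = 271.1 at H/3 = 3.367 m; rectangular part P₂ = K_a q H = 29.09 at H/2 = 5.050 m.
ȳ = (P₁·3.367 + P₂·5.050)/(P₁+P₂) = 3.530 m.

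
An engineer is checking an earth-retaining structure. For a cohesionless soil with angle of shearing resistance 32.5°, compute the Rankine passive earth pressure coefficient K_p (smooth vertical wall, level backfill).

K_p = (1 + sin φ)/(1 − sin φ) = tan²(45° + 32.5°/2) = 3.322.

3.32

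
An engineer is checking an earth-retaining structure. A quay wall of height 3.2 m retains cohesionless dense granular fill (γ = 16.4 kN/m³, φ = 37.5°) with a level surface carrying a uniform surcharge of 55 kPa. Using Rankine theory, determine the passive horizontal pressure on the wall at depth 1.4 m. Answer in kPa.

K_p = (1 + sin φ)/(1 − sin φ) = 4.112.
σ_v = γz + q = 16.4 × 1.4 + 55 = 77.96 kPa.
σ_h = K_p σ_v = 4.112 × 77.96 = 320.6 kPa.

321 kPa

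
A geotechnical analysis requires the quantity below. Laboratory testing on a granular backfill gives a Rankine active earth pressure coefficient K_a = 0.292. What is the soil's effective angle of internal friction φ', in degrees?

K_a = tan²(45° − φ/2) ⇒ 45° − φ/2 = arctan(√0.292) = 28.39°.
φ = 2(45° − 28.39°) = 33.23°.

33.2°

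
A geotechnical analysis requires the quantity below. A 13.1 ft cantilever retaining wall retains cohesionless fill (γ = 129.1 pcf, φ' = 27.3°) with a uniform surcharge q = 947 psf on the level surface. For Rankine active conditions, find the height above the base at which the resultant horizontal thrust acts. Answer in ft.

5.52 ft

K_a = 0.3711.
Triangular part P₁ = ½K_aγH² = 4111 at H/3 = 4.367 ft; rectangular part P₂ = K_a q H = 4604 at H/2 = 6.550 ft.
ȳ = (P₁·4.367 + P₂·6.550)/(P₁+P₂) = 5.520 ft.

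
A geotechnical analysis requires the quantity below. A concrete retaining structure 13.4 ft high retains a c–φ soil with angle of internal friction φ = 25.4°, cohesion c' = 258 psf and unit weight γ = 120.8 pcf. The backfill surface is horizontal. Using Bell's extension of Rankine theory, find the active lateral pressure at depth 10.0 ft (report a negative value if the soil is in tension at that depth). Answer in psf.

K_a = (1 − sin φ)/(1 + sin φ) = 0.3996.
σ_a = K_a γ z − 2c√K_a = 0.3996×120.8×10.0 − 2×258×0.6322 = 156.6 psf.

157 psf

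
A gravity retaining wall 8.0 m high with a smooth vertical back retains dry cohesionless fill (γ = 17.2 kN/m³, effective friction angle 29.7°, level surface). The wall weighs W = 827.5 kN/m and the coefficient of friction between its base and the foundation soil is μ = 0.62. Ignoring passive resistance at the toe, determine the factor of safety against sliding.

2.76

K_a = tan²(45° − 29.7°/2) = 0.3374.
P_a = ½K_aγH² = 0.5×0.3374×17.2×8.0² = 185.7 kN/m, acting at H/3 = 2.667 m above the base.
FS_sliding = μW / P_a = 0.62×827.5 / 185.7 = 2.763.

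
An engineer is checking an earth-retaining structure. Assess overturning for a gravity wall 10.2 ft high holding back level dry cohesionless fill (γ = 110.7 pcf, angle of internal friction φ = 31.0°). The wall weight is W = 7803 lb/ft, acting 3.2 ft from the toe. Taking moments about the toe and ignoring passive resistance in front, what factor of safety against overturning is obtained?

K_a = tan²(45° − 31.0°/2) = 0.3201.
P_a = ½K_aγH² = 0.5×0.3201×110.7×10.2² = 1843 lb/ft, acting at H/3 = 3.400 ft above the base.
Overturning moment M_o = P_a × H/3 = 1843 × 3.400 = 6267.
Resisting moment M_r = W × 3.2 = 7803 × 3.2 = 24970.
FS_overturning = M_r/M_o = 24970/6267 = 3.984.

3.98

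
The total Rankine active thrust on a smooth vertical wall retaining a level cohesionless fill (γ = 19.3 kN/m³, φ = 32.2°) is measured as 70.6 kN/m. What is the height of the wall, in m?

K_a = 0.3047. P_a = ½ K_a γ H² ⇒ H = √(2P_a/(K_a γ)).
H = √(2×70.6/(0.3047×19.3)) = 4.900 m.

4.90 m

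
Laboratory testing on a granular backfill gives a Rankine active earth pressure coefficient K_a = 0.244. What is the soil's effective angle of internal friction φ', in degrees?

37.4°

K_a = tan²(45° − φ/2) ⇒ 45° − φ/2 = arctan(√0.244) = 26.29°.
φ = 2(45° − 26.29°) = 37.42°.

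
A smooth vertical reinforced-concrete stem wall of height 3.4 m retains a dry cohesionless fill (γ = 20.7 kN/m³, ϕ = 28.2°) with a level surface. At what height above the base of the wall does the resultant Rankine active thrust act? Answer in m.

K_a = 0.3582.
The pressure distribution is triangular, so the resultant acts at H/3 above the base = 3.4/3 = 1.133 m.

1.13 m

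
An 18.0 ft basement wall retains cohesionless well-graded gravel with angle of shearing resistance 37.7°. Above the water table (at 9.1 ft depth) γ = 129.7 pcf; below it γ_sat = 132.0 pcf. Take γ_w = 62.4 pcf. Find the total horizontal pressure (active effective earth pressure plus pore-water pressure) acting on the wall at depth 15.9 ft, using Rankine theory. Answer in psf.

823 psf

K_a = (1 − sin φ)/(1 + sin φ) = 0.2411.
γ' = 132.0 − 62.4 = 69.60 pcf.
Effective vertical stress at 15.9 ft: σ'_v = 129.7×9.1 + 69.60×6.80 = 1654 psf.
σ'_h = K_a σ'_v = 0.2411 × 1654 = 398.6 psf; u = γ_w × 6.80 = 424.3 psf.
Total σ_h = 398.6 + 424.3 = 822.9 psf.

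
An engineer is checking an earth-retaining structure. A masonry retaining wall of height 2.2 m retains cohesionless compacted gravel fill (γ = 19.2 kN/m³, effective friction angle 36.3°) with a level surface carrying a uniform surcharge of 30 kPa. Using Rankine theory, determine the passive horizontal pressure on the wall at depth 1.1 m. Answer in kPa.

K_p = (1 + sin φ)/(1 − sin φ) = 3.902.
σ_v = γz + q = 19.2 × 1.1 + 30 = 51.12 kPa.
σ_h = K_p σ_v = 3.902 × 51.12 = 199.5 kPa.

199 kPa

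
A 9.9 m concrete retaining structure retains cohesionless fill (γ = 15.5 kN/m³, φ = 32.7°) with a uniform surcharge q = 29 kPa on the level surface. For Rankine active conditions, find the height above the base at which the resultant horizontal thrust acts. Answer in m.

3.75 m

K_a = 0.2985.
Triangular part P₁ = ½K_aγH² = 226.7 at H/3 = 3.300 m; rectangular part P₂ = K_a q H = 85.70 at H/2 = 4.950 m.
ȳ = (P₁·3.300 + P₂·4.950)/(P₁+P₂) = 3.753 m.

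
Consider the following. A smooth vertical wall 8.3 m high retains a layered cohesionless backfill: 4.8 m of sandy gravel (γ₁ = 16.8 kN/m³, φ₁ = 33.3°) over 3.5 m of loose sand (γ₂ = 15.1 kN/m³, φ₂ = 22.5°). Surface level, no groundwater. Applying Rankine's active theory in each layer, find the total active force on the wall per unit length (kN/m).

K_a1 = tan²(45°−33.3°/2) = 0.2911; K_a2 = tan²(45°−22.5°/2) = 0.4465.
Layer 1: σ at base = K_a1 γ₁ h₁ = 23.48 kPa; P₁ = ½×23.48×4.8 = 56.35.
Layer 2: σ_v at top = γ₁h₁ = 80.64; σ_h top = K_a2×80.64 = 36.00; σ_h base = K_a2×(80.64+15.1×3.5) = 59.60.
P₂ = ½(36.00+59.60)×3.5 = 167.3. Total P_a = 56.35+167.3 = 223.6 kN/m.

224 kN/m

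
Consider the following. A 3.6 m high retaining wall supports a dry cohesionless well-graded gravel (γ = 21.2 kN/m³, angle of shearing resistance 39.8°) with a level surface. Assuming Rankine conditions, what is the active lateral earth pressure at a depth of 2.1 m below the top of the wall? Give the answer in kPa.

K_a = (1 − sin φ)/(1 + sin φ) = 0.2194.
σ_h = K_a γ z = 0.2194 × 21.2 × 2.1 = 9.769 kPa.

9.77 kPa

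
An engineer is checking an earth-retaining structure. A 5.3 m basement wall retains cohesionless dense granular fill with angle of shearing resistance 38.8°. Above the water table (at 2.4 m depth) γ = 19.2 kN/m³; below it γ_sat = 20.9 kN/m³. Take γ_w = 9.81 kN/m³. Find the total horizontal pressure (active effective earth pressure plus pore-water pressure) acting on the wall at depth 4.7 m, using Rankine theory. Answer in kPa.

39.0 kPa

K_a = (1 − sin φ)/(1 + sin φ) = 0.2296.
γ' = 20.9 − 9.81 = 11.09 kN/m³.
Effective vertical stress at 4.7 m: σ'_v = 19.2×2.4 + 11.09×2.30 = 71.59 kPa.
σ'_h = K_a σ'_v = 0.2296 × 71.59 = 16.43 kPa; u = γ_w × 2.30 = 22.56 kPa.
Total σ_h = 16.43 + 22.56 = 39.00 kPa.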